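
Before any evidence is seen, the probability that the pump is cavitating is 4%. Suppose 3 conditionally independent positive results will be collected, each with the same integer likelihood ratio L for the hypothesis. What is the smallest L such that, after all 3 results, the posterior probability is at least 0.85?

6

Prior odds = 0.04/0.96 = 1/24.
Target odds = 0.85/0.15 = 17/3.
Need L³ ≥ 17/3 ÷ (1/24) = 136.
5³ = 125 < 136 ≤ 216 = 6³, so L = 6.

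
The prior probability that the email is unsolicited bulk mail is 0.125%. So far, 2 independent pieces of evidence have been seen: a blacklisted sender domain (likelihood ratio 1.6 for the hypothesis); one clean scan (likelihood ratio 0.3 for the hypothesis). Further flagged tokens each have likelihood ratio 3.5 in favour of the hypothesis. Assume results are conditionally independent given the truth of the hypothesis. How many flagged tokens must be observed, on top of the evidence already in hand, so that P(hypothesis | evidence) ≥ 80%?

8

Prior odds = 0.00125/0.99875 = 1/799.
Combined Bayes factor of the evidence already in hand = 1.6 × 0.3 = 0.48.
Odds after that evidence = (1/799) × 0.48 = 12/19975.
Target odds = 0.8/0.2 = 4.
Need 3.5ⁿ ≥ 4 ÷ (12/19975) = 19975/3.
3.5⁷ = 823543/128 falls short of 19975/3 but 3.5⁸ = 5764801/256 reaches it, so n = 8.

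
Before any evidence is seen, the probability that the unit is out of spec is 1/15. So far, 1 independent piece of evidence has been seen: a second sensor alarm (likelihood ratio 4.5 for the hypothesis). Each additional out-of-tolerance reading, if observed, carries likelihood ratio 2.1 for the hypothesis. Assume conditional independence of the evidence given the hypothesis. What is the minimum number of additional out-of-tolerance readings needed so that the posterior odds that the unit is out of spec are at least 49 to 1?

7

Prior odds = (1/15)/(14/15) = 1/14.
Bayes factor of the evidence already in hand = 4.5.
Odds after that evidence = (1/14) × 4.5 = 9/28.
Target odds = 49.
Need 2.1ⁿ ≥ 49 ÷ (9/28) = 1372/9.
2.1⁶ = 85766121/1000000 falls short of 1372/9 but 2.1⁷ ≈180.109 reaches it, so n = 7.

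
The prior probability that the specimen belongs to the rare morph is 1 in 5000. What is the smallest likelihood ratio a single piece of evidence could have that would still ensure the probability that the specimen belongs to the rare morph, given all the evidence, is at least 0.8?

Prior odds = 0.0002/0.9998 = 1/4999.
Target odds = 0.8/0.2 = 4.
Required Bayes factor = 4 ÷ (1/4999) = 19996.

19996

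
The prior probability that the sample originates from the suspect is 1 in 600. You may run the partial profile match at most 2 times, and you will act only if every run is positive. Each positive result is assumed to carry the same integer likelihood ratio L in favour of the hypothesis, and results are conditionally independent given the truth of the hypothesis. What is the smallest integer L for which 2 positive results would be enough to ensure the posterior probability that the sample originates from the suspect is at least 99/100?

244

Prior odds = (1/600)/(599/600) = 1/599.
Target odds = 0.99/0.01 = 99.
Need L² ≥ 99 ÷ (1/599) = 59301.
243² = 59049 < 59301 ≤ 59536 = 244², so L = 244.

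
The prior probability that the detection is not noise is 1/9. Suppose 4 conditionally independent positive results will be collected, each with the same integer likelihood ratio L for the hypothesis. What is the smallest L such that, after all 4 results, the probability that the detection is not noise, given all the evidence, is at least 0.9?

3

Prior odds = (1/9)/(8/9) = 0.125.
Target odds = 0.9/0.1 = 9.
Need L⁴ ≥ 9 ÷ 0.125 = 72.
2⁴ = 16 < 72 ≤ 81 = 3⁴, so L = 3.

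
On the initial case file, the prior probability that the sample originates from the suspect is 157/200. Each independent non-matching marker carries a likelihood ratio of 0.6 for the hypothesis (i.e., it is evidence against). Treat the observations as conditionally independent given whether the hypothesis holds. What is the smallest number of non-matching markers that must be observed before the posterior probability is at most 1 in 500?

15

Prior odds = 0.785/0.215 = 157/43.
Likelihood ratio per non-matching marker = 0.6.
Target posterior odds = 0.002/0.998 = 1/499.
Require 0.6ⁿ ≤ 1/499 ÷ (157/43) = 43/78343.
0.6¹⁴ ≈0.000783642 is still above 43/78343 but 0.6¹⁵ ≈0.000470185 is at or below it, so n = 15.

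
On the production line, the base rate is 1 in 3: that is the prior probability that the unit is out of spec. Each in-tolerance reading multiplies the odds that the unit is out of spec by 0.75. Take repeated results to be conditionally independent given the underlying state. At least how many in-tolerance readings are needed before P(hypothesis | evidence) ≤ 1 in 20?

Prior odds: (1/3) ÷ (2/3) = 0.5.
Likelihood ratio per in-tolerance reading = 0.75.
Target odds: 0.05 ÷ 0.95 = 1/19.
Require 0.75ⁿ ≤ 1/19 ÷ 0.5 = 2/19.
0.75⁷ = 2187/16384 is still above 2/19 but 0.75⁸ = 6561/65536 is at or below it, so n = 8.

8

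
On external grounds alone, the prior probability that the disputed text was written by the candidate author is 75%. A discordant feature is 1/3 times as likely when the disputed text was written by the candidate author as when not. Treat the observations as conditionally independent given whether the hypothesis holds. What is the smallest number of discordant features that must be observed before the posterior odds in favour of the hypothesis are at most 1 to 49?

5

Prior odds: 0.75 ÷ 0.25 = 3.
Likelihood ratio per discordant feature = 1/3.
Target odds = 1/49.
Require (1/3)ⁿ ≤ 1/49 ÷ 3 = 1/147.
(1/3)⁴ = 1/81 is still above 1/147 but (1/3)⁵ = 1/243 is at or below it, so n = 5.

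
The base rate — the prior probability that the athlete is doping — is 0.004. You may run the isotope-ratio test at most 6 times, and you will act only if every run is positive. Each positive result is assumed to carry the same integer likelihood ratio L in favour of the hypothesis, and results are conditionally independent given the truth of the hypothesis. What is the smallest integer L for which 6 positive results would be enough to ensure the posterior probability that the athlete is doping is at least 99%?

Prior odds = 0.004/0.996 = 1/249.
Target odds = 0.99/0.01 = 99.
Need L⁶ ≥ 99 ÷ (1/249) = 24651.
5⁶ = 15625 < 24651 ≤ 46656 = 6⁶, so L = 6.

6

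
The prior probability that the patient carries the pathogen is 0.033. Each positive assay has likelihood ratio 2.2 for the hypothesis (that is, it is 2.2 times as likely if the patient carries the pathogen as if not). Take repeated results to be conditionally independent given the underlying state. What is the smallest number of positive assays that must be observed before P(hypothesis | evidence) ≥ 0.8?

7

Prior odds: 0.033 ÷ 0.967 = 33/967.
Likelihood ratio per positive assay = 2.2.
Target posterior odds = 0.8/0.2 = 4.
Require 2.2ⁿ ≥ 4 ÷ (33/967) = 3868/33.
2.2⁶ = 1771561/15625 falls short of 3868/33 but 2.2⁷ = 19487171/78125 reaches it, so n = 7.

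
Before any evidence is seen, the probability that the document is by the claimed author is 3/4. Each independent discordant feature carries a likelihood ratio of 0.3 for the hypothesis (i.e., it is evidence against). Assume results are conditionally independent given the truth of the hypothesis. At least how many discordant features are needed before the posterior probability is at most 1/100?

5

Prior odds: 0.75 ÷ 0.25 = 3.
Likelihood ratio per discordant feature = 0.3.
Target posterior odds = 0.01/0.99 = 1/99.
Need 3 × 0.3ⁿ ≤ 1/99, i.e. 0.3ⁿ ≤ 1/297.
0.3⁴ = 0.0081 is still above 1/297 but 0.3⁵ = 243/100000 is at or below it, so n = 5.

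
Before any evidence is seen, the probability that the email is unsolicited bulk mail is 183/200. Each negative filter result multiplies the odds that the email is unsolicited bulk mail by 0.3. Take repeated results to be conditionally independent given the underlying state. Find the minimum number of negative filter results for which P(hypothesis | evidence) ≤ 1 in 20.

5

Prior odds: 0.915 ÷ 0.085 = 183/17.
Likelihood ratio per negative filter result = 0.3.
Target posterior odds = 0.05/0.95 = 1/19.
Require 0.3ⁿ ≤ 1/19 ÷ (183/17) = 17/3477.
0.3⁴ = 0.0081 is still above 17/3477 but 0.3⁵ = 243/100000 is at or below it, so n = 5.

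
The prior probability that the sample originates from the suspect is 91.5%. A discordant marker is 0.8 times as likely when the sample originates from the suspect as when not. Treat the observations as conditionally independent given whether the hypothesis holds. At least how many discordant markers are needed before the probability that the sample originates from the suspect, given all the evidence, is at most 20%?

17

Prior odds = 0.915/0.085 = 183/17.
Likelihood ratio per discordant marker = 0.8.
Target posterior odds = 0.2/0.8 = 0.25.
Need (183/17) × 0.8ⁿ ≤ 0.25, i.e. 0.8ⁿ ≤ 17/732.
0.8¹⁶ ≈0.0281475 is still above 17/732 but 0.8¹⁷ ≈0.022518 is at or below it, so n = 17.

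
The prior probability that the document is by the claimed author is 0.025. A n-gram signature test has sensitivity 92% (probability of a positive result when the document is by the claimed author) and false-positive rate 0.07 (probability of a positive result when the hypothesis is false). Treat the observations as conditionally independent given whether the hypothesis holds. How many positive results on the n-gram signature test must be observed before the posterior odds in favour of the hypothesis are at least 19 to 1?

Prior odds: 0.025 ÷ 0.975 = 1/39.
Likelihood ratio of a positive result = 0.92/0.07 = 92/7.
Target odds = 19.
Require (92/7)ⁿ ≥ 19 ÷ (1/39) = 741.
(92/7)² = 8464/49 falls short of 741 but (92/7)³ = 778688/343 reaches it, so n = 3.

3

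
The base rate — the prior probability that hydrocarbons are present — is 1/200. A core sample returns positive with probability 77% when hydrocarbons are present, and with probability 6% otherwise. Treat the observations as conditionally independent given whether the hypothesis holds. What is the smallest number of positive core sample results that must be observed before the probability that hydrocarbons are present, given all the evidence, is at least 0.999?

Prior odds: 0.005 ÷ 0.995 = 1/199.
Likelihood ratio of a positive result = 0.77/0.06 = 77/6.
Target posterior odds = 0.999/0.001 = 999.
Require (77/6)ⁿ ≥ 999 ÷ (1/199) = 198801.
(77/6)⁴ = 35153041/1296 falls short of 198801 but (77/6)⁵ ≈348095 reaches it, so n = 5.

5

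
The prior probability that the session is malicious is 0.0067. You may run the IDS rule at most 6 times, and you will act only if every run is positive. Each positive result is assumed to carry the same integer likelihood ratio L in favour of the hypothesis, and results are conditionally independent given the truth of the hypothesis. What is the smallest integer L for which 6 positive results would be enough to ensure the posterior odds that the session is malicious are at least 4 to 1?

Prior odds = 0.0067/0.9933 = 67/9933.
Target odds = 4.
Need L⁶ ≥ 4 ÷ (67/9933) = 39732/67.
2⁶ = 64 < 39732/67 ≤ 729 = 3⁶, so L = 3.

3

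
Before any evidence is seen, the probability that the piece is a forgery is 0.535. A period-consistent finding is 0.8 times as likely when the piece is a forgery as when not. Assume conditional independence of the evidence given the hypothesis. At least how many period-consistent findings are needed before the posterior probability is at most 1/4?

Prior odds: 0.535 ÷ 0.465 = 107/93.
Likelihood ratio per period-consistent finding = 0.8.
Target odds: 0.25 ÷ 0.75 = 1/3.
Need (107/93) × 0.8ⁿ ≤ 1/3, i.e. 0.8ⁿ ≤ 31/107.
0.8⁵ = 0.32768 is still above 31/107 but 0.8⁶ = 4096/15625 is at or below it, so n = 6.

6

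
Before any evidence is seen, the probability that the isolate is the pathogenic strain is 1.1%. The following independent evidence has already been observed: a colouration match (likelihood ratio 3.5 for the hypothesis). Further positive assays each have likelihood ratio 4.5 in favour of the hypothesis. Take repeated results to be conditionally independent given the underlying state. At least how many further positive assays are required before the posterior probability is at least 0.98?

Prior odds = 0.011/0.989 = 11/989.
Bayes factor of the evidence already in hand = 3.5.
Odds after that evidence = (11/989) × 3.5 = 77/1978.
Target odds = 0.98/0.02 = 49.
Need 4.5ⁿ ≥ 49 ÷ (77/1978) = 13846/11.
4.5⁴ = 410.0625 falls short of 13846/11 but 4.5⁵ = 1845.28125 reaches it, so n = 5.

5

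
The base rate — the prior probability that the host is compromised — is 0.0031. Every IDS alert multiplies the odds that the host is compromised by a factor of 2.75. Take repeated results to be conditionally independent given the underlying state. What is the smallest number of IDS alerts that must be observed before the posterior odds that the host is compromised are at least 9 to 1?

8

Prior odds = 0.0031/0.9969 = 31/9969.
Likelihood ratio per IDS alert = 2.75.
Target odds = 9.
Require 2.75ⁿ ≥ 9 ÷ (31/9969) = 89721/31.
2.75⁷ = 19487171/16384 falls short of 89721/31 but 2.75⁸ = 214358881/65536 reaches it, so n = 8.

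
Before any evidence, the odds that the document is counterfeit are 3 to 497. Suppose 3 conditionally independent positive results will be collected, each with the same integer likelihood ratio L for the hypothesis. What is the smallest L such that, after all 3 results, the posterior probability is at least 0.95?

Prior odds = 3/497.
Target odds = 0.95/0.05 = 19.
Need L³ ≥ 19 ÷ (3/497) = 9443/3.
14³ = 2744 < 9443/3 ≤ 3375 = 15³, so L = 15.

15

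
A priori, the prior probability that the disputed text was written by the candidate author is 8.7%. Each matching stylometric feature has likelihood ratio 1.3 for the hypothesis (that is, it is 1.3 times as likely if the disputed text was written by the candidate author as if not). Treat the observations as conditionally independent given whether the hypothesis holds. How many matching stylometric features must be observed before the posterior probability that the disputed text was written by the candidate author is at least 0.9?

Prior odds = 0.087/0.913 = 87/913.
Likelihood ratio per matching stylometric feature = 1.3.
Target odds: 0.9 ÷ 0.1 = 9.
Require 1.3ⁿ ≥ 9 ÷ (87/913) = 2739/29.
1.3¹⁷ ≈86.5042 falls short of 2739/29 but 1.3¹⁸ ≈112.455 reaches it, so n = 18.

18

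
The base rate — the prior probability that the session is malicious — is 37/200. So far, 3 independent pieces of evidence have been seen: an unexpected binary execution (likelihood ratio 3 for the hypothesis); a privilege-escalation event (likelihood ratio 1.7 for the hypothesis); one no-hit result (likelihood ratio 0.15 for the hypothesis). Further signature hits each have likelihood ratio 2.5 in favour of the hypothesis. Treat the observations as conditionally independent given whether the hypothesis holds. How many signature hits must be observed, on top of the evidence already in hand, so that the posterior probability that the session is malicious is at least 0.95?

6

Prior odds = 0.185/0.815 = 37/163.
Combined Bayes factor of the evidence already in hand = 3 × 1.7 × 0.15 = 0.765.
Odds after that evidence = (37/163) × 0.765 = 5661/32600.
Target odds = 0.95/0.05 = 19.
Need 2.5ⁿ ≥ 19 ÷ (5661/32600) = 619400/5661.
2.5⁵ = 97.65625 falls short of 619400/5661 but 2.5⁶ = 244.140625 reaches it, so n = 6.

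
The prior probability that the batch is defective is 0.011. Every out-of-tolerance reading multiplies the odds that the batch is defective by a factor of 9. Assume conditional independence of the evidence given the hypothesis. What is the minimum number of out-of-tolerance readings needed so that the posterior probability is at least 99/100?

Prior odds = 0.011/0.989 = 11/989.
Likelihood ratio per out-of-tolerance reading = 9.
Target odds: 0.99 ÷ 0.01 = 99.
Require 9ⁿ ≥ 99 ÷ (11/989) = 8901.
9⁴ = 6561 falls short of 8901 but 9⁵ = 59049 reaches it, so n = 5.

5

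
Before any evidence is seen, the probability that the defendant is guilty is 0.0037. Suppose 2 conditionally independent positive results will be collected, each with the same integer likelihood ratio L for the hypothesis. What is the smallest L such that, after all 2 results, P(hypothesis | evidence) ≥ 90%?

Prior odds = 0.0037/0.9963 = 37/9963.
Target odds = 0.9/0.1 = 9.
Need L² ≥ 9 ÷ (37/9963) = 89667/37.
49² = 2401 < 89667/37 ≤ 2500 = 50², so L = 50.

50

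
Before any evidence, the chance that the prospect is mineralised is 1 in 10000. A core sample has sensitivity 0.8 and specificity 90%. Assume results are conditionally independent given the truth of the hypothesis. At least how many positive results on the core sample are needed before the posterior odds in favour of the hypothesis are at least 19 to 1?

6

Prior odds: 0.0001 ÷ 0.9999 = 1/9999.
False-positive rate = 1 − 0.9 = 0.1; likelihood ratio of a positive = 0.8/0.1 = 8.
Target odds = 19.
Need (1/9999) × 8ⁿ ≥ 19, i.e. 8ⁿ ≥ 189981.
8⁵ = 32768 falls short of 189981 but 8⁶ = 262144 reaches it, so n = 6.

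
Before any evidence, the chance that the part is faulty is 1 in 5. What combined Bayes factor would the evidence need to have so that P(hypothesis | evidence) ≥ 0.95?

Prior odds = 0.2/0.8 = 0.25.
Target odds = 0.95/0.05 = 19.
Required Bayes factor = 19 ÷ 0.25 = 76.

76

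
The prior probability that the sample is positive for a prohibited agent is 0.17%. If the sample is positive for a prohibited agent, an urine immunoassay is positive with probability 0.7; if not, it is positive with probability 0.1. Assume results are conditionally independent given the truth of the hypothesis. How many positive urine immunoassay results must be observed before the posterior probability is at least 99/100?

6

Prior odds = 0.0017/0.9983 = 17/9983.
Likelihood ratio of a positive = 0.7/0.1 = 7.
Target odds: 0.99 ÷ 0.01 = 99.
Need (17/9983) × 7ⁿ ≥ 99, i.e. 7ⁿ ≥ 988317/17.
7⁵ = 16807 falls short of 988317/17 but 7⁶ = 117649 reaches it, so n = 6.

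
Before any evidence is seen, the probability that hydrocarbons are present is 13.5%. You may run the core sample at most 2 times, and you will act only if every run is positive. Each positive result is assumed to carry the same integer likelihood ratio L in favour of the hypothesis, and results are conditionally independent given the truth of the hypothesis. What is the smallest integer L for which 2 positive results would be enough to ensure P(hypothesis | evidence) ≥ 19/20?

Prior odds = 0.135/0.865 = 27/173.
Target odds = 0.95/0.05 = 19.
Need L² ≥ 19 ÷ (27/173) = 3287/27.
11² = 121 < 3287/27 ≤ 144 = 12², so L = 12.

12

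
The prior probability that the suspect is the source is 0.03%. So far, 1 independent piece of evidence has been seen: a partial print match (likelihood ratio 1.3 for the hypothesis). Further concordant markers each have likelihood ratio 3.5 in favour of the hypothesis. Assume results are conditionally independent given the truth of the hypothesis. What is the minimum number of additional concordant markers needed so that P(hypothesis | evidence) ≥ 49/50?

Prior odds = 0.0003/0.9997 = 3/9997.
Bayes factor of the evidence already in hand = 1.3.
Odds after that evidence = (3/9997) × 1.3 = 3/7690.
Target odds = 0.98/0.02 = 49.
Need 3.5ⁿ ≥ 49 ÷ (3/7690) = 376810/3.
3.5⁹ = 40353607/512 falls short of 376810/3 but 3.5¹⁰ = 282475249/1024 reaches it, so n = 10.

10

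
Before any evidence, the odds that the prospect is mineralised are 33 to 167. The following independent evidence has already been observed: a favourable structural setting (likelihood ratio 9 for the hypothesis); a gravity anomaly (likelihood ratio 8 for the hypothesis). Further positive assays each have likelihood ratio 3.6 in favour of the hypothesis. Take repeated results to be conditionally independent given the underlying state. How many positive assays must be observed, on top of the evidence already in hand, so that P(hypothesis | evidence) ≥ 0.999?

Prior odds = 33/167.
Combined Bayes factor of the evidence already in hand = 9 × 8 = 72.
Odds after that evidence = (33/167) × 72 = 2376/167.
Target odds = 0.999/0.001 = 999.
Need 3.6ⁿ ≥ 999 ÷ (2376/167) = 6179/88.
3.6³ = 46.656 falls short of 6179/88 but 3.6⁴ = 167.9616 reaches it, so n = 4.

4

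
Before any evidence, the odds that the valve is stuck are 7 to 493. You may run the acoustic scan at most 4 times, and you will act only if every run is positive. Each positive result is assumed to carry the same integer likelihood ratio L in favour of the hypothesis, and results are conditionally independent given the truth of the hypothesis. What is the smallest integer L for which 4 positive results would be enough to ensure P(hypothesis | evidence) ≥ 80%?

Prior odds = 7/493.
Target odds = 0.8/0.2 = 4.
Need L⁴ ≥ 4 ÷ (7/493) = 1972/7.
4⁴ = 256 < 1972/7 ≤ 625 = 5⁴, so L = 5.

5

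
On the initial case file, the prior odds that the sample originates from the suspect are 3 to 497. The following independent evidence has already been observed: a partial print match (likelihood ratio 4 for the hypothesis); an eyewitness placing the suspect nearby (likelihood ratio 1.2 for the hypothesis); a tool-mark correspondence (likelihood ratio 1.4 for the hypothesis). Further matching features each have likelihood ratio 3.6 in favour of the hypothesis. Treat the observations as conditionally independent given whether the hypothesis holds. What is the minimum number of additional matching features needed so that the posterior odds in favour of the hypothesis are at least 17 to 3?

Prior odds = 3/497.
Combined Bayes factor of the evidence already in hand = 4 × 1.2 × 1.4 = 6.72.
Odds after that evidence = (3/497) × 6.72 = 72/1775.
Target odds = 17/3.
Need 3.6ⁿ ≥ 17/3 ÷ (72/1775) = 30175/216.
3.6³ = 46.656 falls short of 30175/216 but 3.6⁴ = 167.9616 reaches it, so n = 4.

4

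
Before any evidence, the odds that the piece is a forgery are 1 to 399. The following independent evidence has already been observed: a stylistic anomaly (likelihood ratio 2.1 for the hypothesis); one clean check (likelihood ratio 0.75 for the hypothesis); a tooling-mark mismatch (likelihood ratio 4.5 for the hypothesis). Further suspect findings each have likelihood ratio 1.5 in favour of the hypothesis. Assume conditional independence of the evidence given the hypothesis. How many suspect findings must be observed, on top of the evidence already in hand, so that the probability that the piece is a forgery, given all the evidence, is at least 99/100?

Prior odds = 1/399.
Combined Bayes factor of the evidence already in hand = 2.1 × 0.75 × 4.5 = 7.0875.
Odds after that evidence = (1/399) × 7.0875 = 27/1520.
Target odds = 0.99/0.01 = 99.
Need 1.5ⁿ ≥ 99 ÷ (27/1520) = 16720/3.
1.5²¹ ≈4987.89 falls short of 16720/3 but 1.5²² ≈7481.83 reaches it, so n = 22.

22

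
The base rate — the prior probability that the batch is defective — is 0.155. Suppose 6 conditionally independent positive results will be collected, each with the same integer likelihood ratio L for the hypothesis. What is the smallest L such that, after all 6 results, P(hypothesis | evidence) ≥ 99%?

Prior odds = 0.155/0.845 = 31/169.
Target odds = 0.99/0.01 = 99.
Need L⁶ ≥ 99 ÷ (31/169) = 16731/31.
2⁶ = 64 < 16731/31 ≤ 729 = 3⁶, so L = 3.

3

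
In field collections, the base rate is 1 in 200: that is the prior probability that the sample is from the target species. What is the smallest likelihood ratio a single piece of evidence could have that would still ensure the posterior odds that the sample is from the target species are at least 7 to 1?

Prior odds = 0.005/0.995 = 1/199.
Target odds = 7.
Required Bayes factor = 7 ÷ (1/199) = 1393.

1393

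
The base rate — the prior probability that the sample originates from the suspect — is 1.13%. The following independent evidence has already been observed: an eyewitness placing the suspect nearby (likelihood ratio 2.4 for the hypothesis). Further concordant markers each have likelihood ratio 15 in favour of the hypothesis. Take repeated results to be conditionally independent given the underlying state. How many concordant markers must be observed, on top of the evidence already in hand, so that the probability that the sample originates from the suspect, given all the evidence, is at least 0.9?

3

Prior odds = 0.0113/0.9887 = 113/9887.
Bayes factor of the evidence already in hand = 2.4.
Odds after that evidence = (113/9887) × 2.4 = 1356/49435.
Target odds = 0.9/0.1 = 9.
Need 15ⁿ ≥ 9 ÷ (1356/49435) = 148305/452.
15² = 225 falls short of 148305/452 but 15³ = 3375 reaches it, so n = 3.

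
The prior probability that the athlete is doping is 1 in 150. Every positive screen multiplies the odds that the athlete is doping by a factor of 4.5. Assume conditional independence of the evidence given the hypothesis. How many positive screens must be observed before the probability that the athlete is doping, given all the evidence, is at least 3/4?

Prior odds = (1/150)/(149/150) = 1/149.
Likelihood ratio per positive screen = 4.5.
Target posterior odds = 0.75/0.25 = 3.
Need (1/149) × 4.5ⁿ ≥ 3, i.e. 4.5ⁿ ≥ 447.
4.5⁴ = 410.0625 falls short of 447 but 4.5⁵ = 1845.28125 reaches it, so n = 5.

5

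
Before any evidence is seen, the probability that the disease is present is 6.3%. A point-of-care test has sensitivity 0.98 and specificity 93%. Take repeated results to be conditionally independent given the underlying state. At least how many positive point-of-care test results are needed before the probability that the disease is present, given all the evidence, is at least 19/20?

3

Prior odds: 0.063 ÷ 0.937 = 63/937.
False-positive rate = 1 − 0.93 = 0.07; likelihood ratio of a positive = 0.98/0.07 = 14.
Target odds: 0.95 ÷ 0.05 = 19.
Need (63/937) × 14ⁿ ≥ 19, i.e. 14ⁿ ≥ 17803/63.
14² = 196 falls short of 17803/63 but 14³ = 2744 reaches it, so n = 3.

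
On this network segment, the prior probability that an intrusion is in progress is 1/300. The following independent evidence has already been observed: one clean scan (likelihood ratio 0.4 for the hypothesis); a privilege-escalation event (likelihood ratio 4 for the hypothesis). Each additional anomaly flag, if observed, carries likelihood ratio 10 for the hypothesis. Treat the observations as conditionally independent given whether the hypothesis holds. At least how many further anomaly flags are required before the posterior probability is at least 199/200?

Prior odds = (1/300)/(299/300) = 1/299.
Combined Bayes factor of the evidence already in hand = 0.4 × 4 = 1.6.
Odds after that evidence = (1/299) × 1.6 = 8/1495.
Target odds = 0.995/0.005 = 199.
Need 10ⁿ ≥ 199 ÷ (8/1495) = 37188.125.
10⁴ = 10000 falls short of 37188.125 but 10⁵ = 100000 reaches it, so n = 5.

5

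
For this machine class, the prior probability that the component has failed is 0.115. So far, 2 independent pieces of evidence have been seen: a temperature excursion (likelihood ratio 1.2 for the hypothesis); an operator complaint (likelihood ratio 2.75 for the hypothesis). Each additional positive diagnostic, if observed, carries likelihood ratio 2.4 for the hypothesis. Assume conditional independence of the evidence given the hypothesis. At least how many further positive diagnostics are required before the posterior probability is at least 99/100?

Prior odds = 0.115/0.885 = 23/177.
Combined Bayes factor of the evidence already in hand = 1.2 × 2.75 = 3.3.
Odds after that evidence = (23/177) × 3.3 = 253/590.
Target odds = 0.99/0.01 = 99.
Need 2.4ⁿ ≥ 99 ÷ (253/590) = 5310/23.
2.4⁶ = 2985984/15625 falls short of 5310/23 but 2.4⁷ = 35831808/78125 reaches it, so n = 7.

7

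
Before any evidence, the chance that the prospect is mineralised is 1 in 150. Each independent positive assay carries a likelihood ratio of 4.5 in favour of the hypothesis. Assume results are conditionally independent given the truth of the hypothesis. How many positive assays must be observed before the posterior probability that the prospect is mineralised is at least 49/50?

Prior odds = (1/150)/(149/150) = 1/149.
Likelihood ratio per positive assay = 4.5.
Target posterior odds = 0.98/0.02 = 49.
Require 4.5ⁿ ≥ 49 ÷ (1/149) = 7301.
4.5⁵ = 1845.28125 falls short of 7301 but 4.5⁶ = 8303.765625 reaches it, so n = 6.

6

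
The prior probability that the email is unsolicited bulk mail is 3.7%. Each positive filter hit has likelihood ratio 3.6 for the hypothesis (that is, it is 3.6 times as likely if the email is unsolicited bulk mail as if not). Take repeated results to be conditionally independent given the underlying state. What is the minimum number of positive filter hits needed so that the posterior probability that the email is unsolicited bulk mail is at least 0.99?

Prior odds: 0.037 ÷ 0.963 = 37/963.
Likelihood ratio per positive filter hit = 3.6.
Target odds: 0.99 ÷ 0.01 = 99.
Need (37/963) × 3.6ⁿ ≥ 99, i.e. 3.6ⁿ ≥ 95337/37.
3.6⁶ = 34012224/15625 falls short of 95337/37 but 3.6⁷ = 612220032/78125 reaches it, so n = 7.

7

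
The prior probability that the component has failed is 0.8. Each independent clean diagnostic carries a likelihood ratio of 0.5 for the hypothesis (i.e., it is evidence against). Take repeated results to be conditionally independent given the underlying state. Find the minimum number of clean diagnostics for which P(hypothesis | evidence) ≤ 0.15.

5

Prior odds: 0.8 ÷ 0.2 = 4.
Likelihood ratio per clean diagnostic = 0.5.
Target odds: 0.15 ÷ 0.85 = 3/17.
Require 0.5ⁿ ≤ 3/17 ÷ 4 = 3/68.
0.5⁴ = 0.0625 is still above 3/68 but 0.5⁵ = 0.03125 is at or below it, so n = 5.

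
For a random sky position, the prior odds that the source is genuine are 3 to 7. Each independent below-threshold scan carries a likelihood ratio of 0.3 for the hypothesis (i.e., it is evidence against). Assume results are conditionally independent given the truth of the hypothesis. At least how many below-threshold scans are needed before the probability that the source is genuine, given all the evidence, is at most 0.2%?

5

Prior odds = 3/7.
Likelihood ratio per below-threshold scan = 0.3.
Target odds: 0.002 ÷ 0.998 = 1/499.
Require 0.3ⁿ ≤ 1/499 ÷ (3/7) = 7/1497.
0.3⁴ = 0.0081 is still above 7/1497 but 0.3⁵ = 243/100000 is at or below it, so n = 5.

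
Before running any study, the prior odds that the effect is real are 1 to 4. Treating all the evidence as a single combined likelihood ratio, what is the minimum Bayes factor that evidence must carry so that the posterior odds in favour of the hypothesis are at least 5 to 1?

Prior odds = 0.25.
Target odds = 5.
Required Bayes factor = 5 ÷ 0.25 = 20.

20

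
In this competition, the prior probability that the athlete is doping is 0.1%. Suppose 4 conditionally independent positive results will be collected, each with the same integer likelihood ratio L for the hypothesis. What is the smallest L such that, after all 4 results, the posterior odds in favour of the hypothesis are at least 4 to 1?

Prior odds = 0.001/0.999 = 1/999.
Target odds = 4.
Need L⁴ ≥ 4 ÷ (1/999) = 3996.
7⁴ = 2401 < 3996 ≤ 4096 = 8⁴, so L = 8.

8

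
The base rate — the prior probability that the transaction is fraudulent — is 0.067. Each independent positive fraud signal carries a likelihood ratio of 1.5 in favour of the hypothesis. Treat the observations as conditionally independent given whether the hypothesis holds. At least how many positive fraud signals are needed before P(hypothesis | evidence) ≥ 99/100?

Prior odds: 0.067 ÷ 0.933 = 67/933.
Likelihood ratio per positive fraud signal = 1.5.
Target odds: 0.99 ÷ 0.01 = 99.
Require 1.5ⁿ ≥ 99 ÷ (67/933) = 92367/67.
1.5¹⁷ = 129140163/131072 falls short of 92367/67 but 1.5¹⁸ = 387420489/262144 reaches it, so n = 18.

18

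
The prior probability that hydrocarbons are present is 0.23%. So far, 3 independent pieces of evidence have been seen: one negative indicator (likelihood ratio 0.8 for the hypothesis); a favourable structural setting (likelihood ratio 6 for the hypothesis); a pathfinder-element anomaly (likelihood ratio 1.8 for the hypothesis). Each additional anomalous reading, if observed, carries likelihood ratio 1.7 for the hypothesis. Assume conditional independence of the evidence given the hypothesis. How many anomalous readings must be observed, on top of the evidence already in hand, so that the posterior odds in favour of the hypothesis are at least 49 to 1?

Prior odds = 0.0023/0.9977 = 23/9977.
Combined Bayes factor of the evidence already in hand = 0.8 × 6 × 1.8 = 8.64.
Odds after that evidence = (23/9977) × 8.64 = 4968/249425.
Target odds = 49.
Need 1.7ⁿ ≥ 49 ÷ (4968/249425) = 12221825/4968.
1.7¹⁴ ≈1683.78 falls short of 12221825/4968 but 1.7¹⁵ ≈2862.42 reaches it, so n = 15.

15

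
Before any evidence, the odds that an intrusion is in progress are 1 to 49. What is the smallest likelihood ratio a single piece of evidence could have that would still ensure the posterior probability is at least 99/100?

Prior odds = 1/49.
Target odds = 0.99/0.01 = 99.
Required Bayes factor = 99 ÷ (1/49) = 4851.

4851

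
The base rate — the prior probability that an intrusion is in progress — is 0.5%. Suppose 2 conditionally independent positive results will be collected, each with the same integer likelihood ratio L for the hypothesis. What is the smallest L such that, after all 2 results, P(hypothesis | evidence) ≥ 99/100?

141

Prior odds = 0.005/0.995 = 1/199.
Target odds = 0.99/0.01 = 99.
Need L² ≥ 99 ÷ (1/199) = 19701.
140² = 19600 < 19701 ≤ 19881 = 141², so L = 141.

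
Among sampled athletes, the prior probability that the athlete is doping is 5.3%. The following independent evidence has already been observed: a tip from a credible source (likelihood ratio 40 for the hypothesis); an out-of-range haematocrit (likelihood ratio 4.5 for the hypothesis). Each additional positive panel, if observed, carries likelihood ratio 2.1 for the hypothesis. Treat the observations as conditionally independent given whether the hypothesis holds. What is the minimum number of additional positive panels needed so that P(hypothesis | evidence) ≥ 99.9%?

Prior odds = 0.053/0.947 = 53/947.
Combined Bayes factor of the evidence already in hand = 40 × 4.5 = 180.
Odds after that evidence = (53/947) × 180 = 9540/947.
Target odds = 0.999/0.001 = 999.
Need 2.1ⁿ ≥ 999 ÷ (9540/947) = 105117/1060.
2.1⁶ = 85766121/1000000 falls short of 105117/1060 but 2.1⁷ ≈180.109 reaches it, so n = 7.

7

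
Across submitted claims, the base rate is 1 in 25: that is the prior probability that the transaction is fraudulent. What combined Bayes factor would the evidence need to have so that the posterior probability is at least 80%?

96

Prior odds = 0.04/0.96 = 1/24.
Target odds = 0.8/0.2 = 4.
Required Bayes factor = 4 ÷ (1/24) = 96.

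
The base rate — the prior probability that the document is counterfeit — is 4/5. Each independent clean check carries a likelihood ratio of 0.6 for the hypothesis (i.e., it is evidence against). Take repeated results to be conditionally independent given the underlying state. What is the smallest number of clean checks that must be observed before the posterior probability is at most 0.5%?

14

Prior odds: 0.8 ÷ 0.2 = 4.
Likelihood ratio per clean check = 0.6.
Target odds: 0.005 ÷ 0.995 = 1/199.
Need 4 × 0.6ⁿ ≤ 1/199, i.e. 0.6ⁿ ≤ 1/796.
0.6¹³ ≈0.00130607 is still above 1/796 but 0.6¹⁴ ≈0.000783642 is at or below it, so n = 14.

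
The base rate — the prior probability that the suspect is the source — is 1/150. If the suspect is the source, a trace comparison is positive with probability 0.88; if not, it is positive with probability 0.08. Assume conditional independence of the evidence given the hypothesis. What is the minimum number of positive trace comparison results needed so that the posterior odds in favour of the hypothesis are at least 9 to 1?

4

Prior odds: (1/150) ÷ (149/150) = 1/149.
Likelihood ratio of a positive = 0.88/0.08 = 11.
Target odds = 9.
Need (1/149) × 11ⁿ ≥ 9, i.e. 11ⁿ ≥ 1341.
11³ = 1331 falls short of 1341 but 11⁴ = 14641 reaches it, so n = 4.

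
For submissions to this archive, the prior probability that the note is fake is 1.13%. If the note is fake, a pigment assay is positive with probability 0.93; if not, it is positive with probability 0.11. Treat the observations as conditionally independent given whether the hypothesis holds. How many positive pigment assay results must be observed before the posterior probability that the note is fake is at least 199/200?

Prior odds: 0.0113 ÷ 0.9887 = 113/9887.
Likelihood ratio of a positive = 0.93/0.11 = 93/11.
Target odds: 0.995 ÷ 0.005 = 199.
Require (93/11)ⁿ ≥ 199 ÷ (113/9887) = 1967513/113.
(93/11)⁴ = 74805201/14641 falls short of 1967513/113 but (93/11)⁵ ≈43196.8 reaches it, so n = 5.

5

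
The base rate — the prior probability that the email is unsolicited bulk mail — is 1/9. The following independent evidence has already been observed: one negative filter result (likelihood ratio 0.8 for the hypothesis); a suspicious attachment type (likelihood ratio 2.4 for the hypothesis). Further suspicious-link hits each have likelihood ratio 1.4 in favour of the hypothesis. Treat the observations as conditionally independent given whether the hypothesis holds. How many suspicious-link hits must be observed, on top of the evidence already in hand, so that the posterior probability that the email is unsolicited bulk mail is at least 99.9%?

25

Prior odds = (1/9)/(8/9) = 0.125.
Combined Bayes factor of the evidence already in hand = 0.8 × 2.4 = 1.92.
Odds after that evidence = 0.125 × 1.92 = 0.24.
Target odds = 0.999/0.001 = 999.
Need 1.4ⁿ ≥ 999 ÷ 0.24 = 4162.5.
1.4²⁴ ≈3214.2 falls short of 4162.5 but 1.4²⁵ ≈4499.88 reaches it, so n = 25.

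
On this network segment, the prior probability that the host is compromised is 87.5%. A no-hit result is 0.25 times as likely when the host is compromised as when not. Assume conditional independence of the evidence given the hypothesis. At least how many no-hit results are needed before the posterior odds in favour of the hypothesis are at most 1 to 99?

Prior odds = 0.875/0.125 = 7.
Likelihood ratio per no-hit result = 0.25.
Target odds = 1/99.
Require 0.25ⁿ ≤ 1/99 ÷ 7 = 1/693.
0.25⁴ = 0.00390625 is still above 1/693 but 0.25⁵ = 1/1024 is at or below it, so n = 5.

5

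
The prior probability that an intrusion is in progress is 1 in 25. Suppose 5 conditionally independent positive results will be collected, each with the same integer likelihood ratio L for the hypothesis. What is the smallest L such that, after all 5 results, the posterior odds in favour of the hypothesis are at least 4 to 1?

3

Prior odds = 0.04/0.96 = 1/24.
Target odds = 4.
Need L⁵ ≥ 4 ÷ (1/24) = 96.
2⁵ = 32 < 96 ≤ 243 = 3⁵, so L = 3.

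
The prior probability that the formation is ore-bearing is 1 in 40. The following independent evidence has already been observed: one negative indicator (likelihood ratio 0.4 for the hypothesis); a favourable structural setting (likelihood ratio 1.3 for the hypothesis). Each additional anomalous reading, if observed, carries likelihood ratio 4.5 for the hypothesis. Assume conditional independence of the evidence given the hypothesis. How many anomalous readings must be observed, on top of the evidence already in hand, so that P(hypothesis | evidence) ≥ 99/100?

Prior odds = 0.025/0.975 = 1/39.
Combined Bayes factor of the evidence already in hand = 0.4 × 1.3 = 0.52.
Odds after that evidence = (1/39) × 0.52 = 1/75.
Target odds = 0.99/0.01 = 99.
Need 4.5ⁿ ≥ 99 ÷ (1/75) = 7425.
4.5⁵ = 1845.28125 falls short of 7425 but 4.5⁶ = 8303.765625 reaches it, so n = 6.

6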